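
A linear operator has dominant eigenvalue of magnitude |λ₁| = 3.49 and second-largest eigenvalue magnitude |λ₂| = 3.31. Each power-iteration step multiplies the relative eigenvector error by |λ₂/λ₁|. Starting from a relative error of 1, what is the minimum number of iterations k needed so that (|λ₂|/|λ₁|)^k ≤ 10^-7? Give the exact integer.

305

|λ₂/λ₁| = 3.31/3.49 = 0.94842
Need k ≥ ln(10^-7) / ln(0.94842) = -16.1181 / -0.0530 ≈ 304.382
Smallest integer k satisfying the bound: 305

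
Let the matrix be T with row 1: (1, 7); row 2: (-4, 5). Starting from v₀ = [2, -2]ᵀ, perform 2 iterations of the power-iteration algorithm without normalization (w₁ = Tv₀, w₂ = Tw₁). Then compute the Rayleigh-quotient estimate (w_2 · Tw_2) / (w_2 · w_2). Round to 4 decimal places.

w1 = Tv₀ = (-12, -18)
w2 = Tw1 = (-138, -42)
Tw2 = (-432, 342)
w2·Tw2 = (-138)·(-432) + (-42)·342 = 45252; w2·w2 = (-138)·(-138) + (-42)·(-42) = 20808
λ ≈ 45252/20808 = 2.1747

2.1747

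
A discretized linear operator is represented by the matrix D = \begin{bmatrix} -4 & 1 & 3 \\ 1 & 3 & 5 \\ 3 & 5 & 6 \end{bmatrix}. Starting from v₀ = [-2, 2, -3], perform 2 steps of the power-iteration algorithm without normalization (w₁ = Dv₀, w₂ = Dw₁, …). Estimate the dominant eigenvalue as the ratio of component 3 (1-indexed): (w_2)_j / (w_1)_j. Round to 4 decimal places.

w1 = Dv₀ = (1, -11, -14)
w2 = Dw1 = (-57, -102, -136)
Ratio at component: -136 / -14 = 9.7143

9.7143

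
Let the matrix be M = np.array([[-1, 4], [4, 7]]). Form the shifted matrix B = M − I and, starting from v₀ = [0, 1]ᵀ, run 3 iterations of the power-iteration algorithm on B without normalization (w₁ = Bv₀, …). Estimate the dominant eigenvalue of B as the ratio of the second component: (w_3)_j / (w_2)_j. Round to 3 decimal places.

B = M − I has rows (-2, 4); (4, 6)
w1 = Bv₀ = ((-2)·0 + 4·1; 4·0 + 6·1) = (4, 6)
w2 = Bw1 = ((-2)·4 + 4·6; 4·4 + 6·6) = (16, 52)
w3 = Bw2 = (176, 376)
Ratio: 376/52 = 7.231

μ ≈ 7.231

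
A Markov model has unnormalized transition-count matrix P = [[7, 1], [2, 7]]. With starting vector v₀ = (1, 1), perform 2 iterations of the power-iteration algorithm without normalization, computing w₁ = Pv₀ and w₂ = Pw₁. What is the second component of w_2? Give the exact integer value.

w1 = Pv₀ = (7·1 + 1·1; 2·1 + 7·1) = (8, 9)
w2 = Pw1 = (7·8 + 1·9; 2·8 + 7·9) = (65, 79)
The requested component of w2 is 79.

79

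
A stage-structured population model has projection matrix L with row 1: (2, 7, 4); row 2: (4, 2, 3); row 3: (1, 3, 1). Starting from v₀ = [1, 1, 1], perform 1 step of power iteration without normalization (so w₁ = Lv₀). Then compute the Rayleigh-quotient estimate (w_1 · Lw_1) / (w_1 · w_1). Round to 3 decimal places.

λ ≈ 8.753

w1 = Lv₀ = (2·1 + 7·1 + 4·1; 4·1 + 2·1 + 3·1; 1·1 + 3·1 + 1·1) = (13, 9, 5)
Lw1 = (109, 85, 45)
w1·Lw1 = 13·109 + 9·85 + 5·45 = 2407; w1·w1 = 13·13 + 9·9 + 5·5 = 275
λ ≈ 2407/275 = 8.753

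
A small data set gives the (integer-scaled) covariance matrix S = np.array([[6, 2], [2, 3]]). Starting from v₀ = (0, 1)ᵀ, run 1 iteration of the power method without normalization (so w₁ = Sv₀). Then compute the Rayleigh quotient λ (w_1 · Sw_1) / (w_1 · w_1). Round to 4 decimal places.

w1 = Sv₀ = (2, 3)
Sw1 = (18, 13)
w1·Sw1 = 2·18 + 3·13 = 75; w1·w1 = 2·2 + 3·3 = 13
λ ≈ 75/13 = 5.7692

λ ≈ 5.7692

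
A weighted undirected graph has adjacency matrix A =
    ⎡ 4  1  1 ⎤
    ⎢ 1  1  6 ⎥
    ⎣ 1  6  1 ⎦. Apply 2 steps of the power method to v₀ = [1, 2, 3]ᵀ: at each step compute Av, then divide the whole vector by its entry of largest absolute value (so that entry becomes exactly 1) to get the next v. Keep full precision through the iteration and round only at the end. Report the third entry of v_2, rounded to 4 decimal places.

Av0 = (9.00000, 21.00000, 16.00000); divide by 21.00000 → v1 = (0.42857, 1.00000, 0.76190)
Av1 = (3.47619, 6.00000, 7.19048); divide by 7.19048 → v2 = (0.48344, 0.83444, 1.00000)
Requested entry of v2: 151/151 = 1.0000

1.0000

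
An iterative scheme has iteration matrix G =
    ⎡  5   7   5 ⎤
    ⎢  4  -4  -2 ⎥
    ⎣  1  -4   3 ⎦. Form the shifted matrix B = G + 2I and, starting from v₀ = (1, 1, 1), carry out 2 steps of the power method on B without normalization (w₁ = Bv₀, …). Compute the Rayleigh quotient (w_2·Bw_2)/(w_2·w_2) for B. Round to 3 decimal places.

B = G + 2I has rows (7, 7, 5); (4, -2, -2); (1, -4, 5)
w1 = Bv₀ = (19, 0, 2)
w2 = Bw1 = (143, 72, 29)
Bw2 = (1650, 370, 0)
w2·Bw2 = 262590; w2·w2 = 26474; μ ≈ 262590/26474 = 9.919

9.919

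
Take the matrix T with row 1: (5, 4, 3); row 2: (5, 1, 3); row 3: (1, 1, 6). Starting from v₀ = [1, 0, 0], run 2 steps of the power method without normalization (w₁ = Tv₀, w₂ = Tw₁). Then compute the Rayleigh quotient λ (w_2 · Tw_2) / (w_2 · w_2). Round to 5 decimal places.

w1 = Tv₀ = (5, 5, 1)
w2 = Tw1 = (48, 33, 16)
Tw2 = (420, 321, 177)
w2·Tw2 = 48·420 + 33·321 + 16·177 = 33585; w2·w2 = 48·48 + 33·33 + 16·16 = 3649
λ ≈ 33585/3649 = 9.20389

9.20389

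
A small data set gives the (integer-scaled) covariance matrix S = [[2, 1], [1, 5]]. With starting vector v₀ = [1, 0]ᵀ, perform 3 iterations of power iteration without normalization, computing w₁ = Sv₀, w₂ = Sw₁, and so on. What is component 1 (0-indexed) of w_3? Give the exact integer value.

40

w1 = Sv₀ = (2·1 + 1·0; 1·1 + 5·0) = (2, 1)
w2 = Sw1 = (2·2 + 1·1; 1·2 + 5·1) = (5, 7)
w3 = Sw2 = (17, 40)
The requested component of w3 is 40.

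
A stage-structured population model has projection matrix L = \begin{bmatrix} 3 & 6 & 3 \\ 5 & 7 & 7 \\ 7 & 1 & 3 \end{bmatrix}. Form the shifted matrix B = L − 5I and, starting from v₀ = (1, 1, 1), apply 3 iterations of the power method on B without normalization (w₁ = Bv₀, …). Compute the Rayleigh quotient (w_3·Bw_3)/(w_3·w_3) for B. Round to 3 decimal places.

B = L − 5I has rows (-2, 6, 3); (5, 2, 7); (7, 1, -2)
w1 = Bv₀ = (7, 14, 6)
w2 = Bw1 = (88, 105, 51)
w3 = Bw2 = (607, 1007, 619)
Bw3 = (6685, 9382, 4018)
w3·Bw3 = 15992611; w3·w3 = 1765659; μ ≈ 15992611/1765659 = 9.058

μ ≈ 9.058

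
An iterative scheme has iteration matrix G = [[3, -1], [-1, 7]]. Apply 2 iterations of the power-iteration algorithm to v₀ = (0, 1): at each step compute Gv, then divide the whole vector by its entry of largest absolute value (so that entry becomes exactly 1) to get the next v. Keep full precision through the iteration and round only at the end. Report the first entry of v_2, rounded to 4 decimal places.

Gv0 = (-1.00000, 7.00000); divide by 7.00000 → v1 = (-0.14286, 1.00000)
Gv1 = (-1.42857, 7.14286); divide by 7.14286 → v2 = (-0.20000, 1.00000)
Requested entry of v2: -10/50 = -0.2000

-0.2000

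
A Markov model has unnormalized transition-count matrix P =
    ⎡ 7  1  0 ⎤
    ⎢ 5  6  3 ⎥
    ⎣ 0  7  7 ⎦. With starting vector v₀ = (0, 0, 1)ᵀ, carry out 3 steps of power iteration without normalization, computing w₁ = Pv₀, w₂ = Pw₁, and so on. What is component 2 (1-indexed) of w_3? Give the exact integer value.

w1 = Pv₀ = (0, 3, 7)
w2 = Pw1 = (3, 39, 70)
w3 = Pw2 = (60, 459, 763)
The requested component of w3 is 459.

459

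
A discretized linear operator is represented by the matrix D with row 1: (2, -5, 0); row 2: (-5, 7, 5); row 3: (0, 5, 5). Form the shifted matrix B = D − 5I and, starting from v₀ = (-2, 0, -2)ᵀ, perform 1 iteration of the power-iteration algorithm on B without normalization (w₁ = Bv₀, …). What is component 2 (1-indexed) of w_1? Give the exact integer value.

0

B = D − 5I has rows (-3, -5, 0); (-5, 2, 5); (0, 5, 0)
w1 = Bv₀ = ((-3)·(-2) + (-5)·0 + 0·(-2); (-5)·(-2) + 2·0 + 5·(-2); 0·(-2) + 5·0 + 0·(-2)) = (6, 0, 0)
Requested component of w1: 0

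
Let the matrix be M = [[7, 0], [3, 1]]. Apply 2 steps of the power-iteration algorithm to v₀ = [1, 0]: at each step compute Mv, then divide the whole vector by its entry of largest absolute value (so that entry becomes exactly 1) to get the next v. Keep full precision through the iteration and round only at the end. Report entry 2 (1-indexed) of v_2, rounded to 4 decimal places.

Mv0 = (7.00000, 3.00000); divide by 7.00000 → v1 = (1.00000, 0.42857)
Mv1 = (7.00000, 3.42857); divide by 7.00000 → v2 = (1.00000, 0.48980)
Requested entry of v2: 24/49 = 0.4898

0.4898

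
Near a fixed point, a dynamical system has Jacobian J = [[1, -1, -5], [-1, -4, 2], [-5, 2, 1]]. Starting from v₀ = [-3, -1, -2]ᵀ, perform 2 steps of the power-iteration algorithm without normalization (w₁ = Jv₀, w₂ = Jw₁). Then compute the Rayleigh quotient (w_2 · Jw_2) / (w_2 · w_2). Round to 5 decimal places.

-2.79294

w1 = Jv₀ = (1·(-3) + (-1)·(-1) + (-5)·(-2); (-1)·(-3) + (-4)·(-1) + 2·(-2); (-5)·(-3) + 2·(-1) + 1·(-2)) = (8, 3, 11)
w2 = Jw1 = (1·8 + (-1)·3 + (-5)·11; (-1)·8 + (-4)·3 + 2·11; (-5)·8 + 2·3 + 1·11) = (-50, 2, -23)
Jw2 = (63, -4, 231)
w2·Jw2 = (-50)·63 + 2·(-4) + (-23)·231 = -8471; w2·w2 = (-50)·(-50) + 2·2 + (-23)·(-23) = 3033
λ ≈ -8471/3033 = -2.79294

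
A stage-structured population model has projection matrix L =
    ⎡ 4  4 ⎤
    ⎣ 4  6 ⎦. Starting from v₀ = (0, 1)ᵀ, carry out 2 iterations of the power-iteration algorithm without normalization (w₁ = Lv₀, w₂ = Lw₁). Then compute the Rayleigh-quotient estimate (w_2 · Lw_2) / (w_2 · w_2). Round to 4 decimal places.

λ ≈ 9.1227

w1 = Lv₀ = (4·0 + 4·1; 4·0 + 6·1) = (4, 6)
w2 = Lw1 = (4·4 + 4·6; 4·4 + 6·6) = (40, 52)
Lw2 = (368, 472)
w2·Lw2 = 40·368 + 52·472 = 39264; w2·w2 = 40·40 + 52·52 = 4304
λ ≈ 39264/4304 = 9.1227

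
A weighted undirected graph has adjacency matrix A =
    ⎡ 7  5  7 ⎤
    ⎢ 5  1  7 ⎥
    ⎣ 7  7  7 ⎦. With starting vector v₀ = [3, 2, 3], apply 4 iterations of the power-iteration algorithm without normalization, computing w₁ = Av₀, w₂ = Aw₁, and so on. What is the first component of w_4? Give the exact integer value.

w1 = Av₀ = (7·3 + 5·2 + 7·3; 5·3 + 1·2 + 7·3; 7·3 + 7·2 + 7·3) = (52, 38, 56)
w2 = Aw1 = (7·52 + 5·38 + 7·56; 5·52 + 1·38 + 7·56; 7·52 + 7·38 + 7·56) = (946, 690, 1022)
w3 = Aw2 = (17226, 12574, 18606)
w4 = Aw3 = (313694, 228946, 338842)
The requested component of w4 is 313694.

313694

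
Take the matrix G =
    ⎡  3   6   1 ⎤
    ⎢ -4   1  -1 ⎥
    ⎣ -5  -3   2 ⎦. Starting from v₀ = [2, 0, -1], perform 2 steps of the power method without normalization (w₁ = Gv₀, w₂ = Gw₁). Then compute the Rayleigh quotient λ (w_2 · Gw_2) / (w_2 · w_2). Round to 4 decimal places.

0.5842

w1 = Gv₀ = (5, -7, -12)
w2 = Gw1 = (-39, -15, -28)
Gw2 = (-235, 169, 184)
w2·Gw2 = (-39)·(-235) + (-15)·169 + (-28)·184 = 1478; w2·w2 = (-39)·(-39) + (-15)·(-15) + (-28)·(-28) = 2530
λ ≈ 1478/2530 = 0.5842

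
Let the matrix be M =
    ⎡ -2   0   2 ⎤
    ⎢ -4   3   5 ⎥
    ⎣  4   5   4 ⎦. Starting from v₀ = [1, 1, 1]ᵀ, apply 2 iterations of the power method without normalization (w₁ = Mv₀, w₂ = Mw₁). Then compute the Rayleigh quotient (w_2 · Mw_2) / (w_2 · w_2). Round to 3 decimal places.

w1 = Mv₀ = ((-2)·1 + 0·1 + 2·1; (-4)·1 + 3·1 + 5·1; 4·1 + 5·1 + 4·1) = (0, 4, 13)
w2 = Mw1 = ((-2)·0 + 0·4 + 2·13; (-4)·0 + 3·4 + 5·13; 4·0 + 5·4 + 4·13) = (26, 77, 72)
Mw2 = (92, 487, 777)
w2·Mw2 = 26·92 + 77·487 + 72·777 = 95835; w2·w2 = 26·26 + 77·77 + 72·72 = 11789
λ ≈ 95835/11789 = 8.129

8.129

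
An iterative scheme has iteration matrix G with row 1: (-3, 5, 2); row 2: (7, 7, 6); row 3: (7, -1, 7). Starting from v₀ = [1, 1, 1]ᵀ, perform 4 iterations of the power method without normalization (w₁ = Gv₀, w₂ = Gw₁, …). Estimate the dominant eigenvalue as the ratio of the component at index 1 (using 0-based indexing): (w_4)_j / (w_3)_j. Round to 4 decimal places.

w1 = Gv₀ = ((-3)·1 + 5·1 + 2·1; 7·1 + 7·1 + 6·1; 7·1 + (-1)·1 + 7·1) = (4, 20, 13)
w2 = Gw1 = ((-3)·4 + 5·20 + 2·13; 7·4 + 7·20 + 6·13; 7·4 + (-1)·20 + 7·13) = (114, 246, 99)
w3 = Gw2 = (1086, 3114, 1245)
w4 = Gw3 = (14802, 36870, 13203)
Ratio at component: 36870 / 3114 = 11.8401

11.8401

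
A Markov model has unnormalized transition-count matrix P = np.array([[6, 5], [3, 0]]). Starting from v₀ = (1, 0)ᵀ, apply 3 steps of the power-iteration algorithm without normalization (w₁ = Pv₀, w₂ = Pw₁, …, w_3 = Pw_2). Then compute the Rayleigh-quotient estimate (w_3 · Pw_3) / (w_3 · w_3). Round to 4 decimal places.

7.9101

w1 = Pv₀ = (6, 3)
w2 = Pw1 = (51, 18)
w3 = Pw2 = (396, 153)
Pw3 = (3141, 1188)
w3·Pw3 = 396·3141 + 153·1188 = 1425600; w3·w3 = 396·396 + 153·153 = 180225
λ ≈ 1425600/180225 = 7.9101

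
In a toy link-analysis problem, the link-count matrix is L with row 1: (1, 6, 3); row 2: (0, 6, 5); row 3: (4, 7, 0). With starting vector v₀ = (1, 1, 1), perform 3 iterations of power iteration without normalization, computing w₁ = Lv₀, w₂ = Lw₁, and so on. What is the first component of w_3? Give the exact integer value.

1186

w1 = Lv₀ = (10, 11, 11)
w2 = Lw1 = (109, 121, 117)
w3 = Lw2 = (1186, 1311, 1283)
The requested component of w3 is 1186.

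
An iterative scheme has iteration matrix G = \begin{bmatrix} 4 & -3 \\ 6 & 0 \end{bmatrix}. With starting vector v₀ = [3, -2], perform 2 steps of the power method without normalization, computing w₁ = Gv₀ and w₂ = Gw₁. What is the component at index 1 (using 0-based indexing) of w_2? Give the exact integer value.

w1 = Gv₀ = (4·3 + (-3)·(-2); 6·3 + 0·(-2)) = (18, 18)
w2 = Gw1 = (4·18 + (-3)·18; 6·18 + 0·18) = (18, 108)
The requested component of w2 is 108.

108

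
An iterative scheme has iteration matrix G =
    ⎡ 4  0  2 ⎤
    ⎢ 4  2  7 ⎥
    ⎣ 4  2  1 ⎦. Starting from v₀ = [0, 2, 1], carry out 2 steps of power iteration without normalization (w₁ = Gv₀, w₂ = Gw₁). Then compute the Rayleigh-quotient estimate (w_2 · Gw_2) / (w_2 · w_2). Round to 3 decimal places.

w1 = Gv₀ = (2, 11, 5)
w2 = Gw1 = (18, 65, 35)
Gw2 = (142, 447, 237)
w2·Gw2 = 18·142 + 65·447 + 35·237 = 39906; w2·w2 = 18·18 + 65·65 + 35·35 = 5774
λ ≈ 39906/5774 = 6.911

λ ≈ 6.911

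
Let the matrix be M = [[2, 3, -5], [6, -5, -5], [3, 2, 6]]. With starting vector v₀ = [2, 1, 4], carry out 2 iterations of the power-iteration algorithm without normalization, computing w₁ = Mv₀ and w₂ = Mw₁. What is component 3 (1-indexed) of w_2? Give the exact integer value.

127

w1 = Mv₀ = (2·2 + 3·1 + (-5)·4; 6·2 + (-5)·1 + (-5)·4; 3·2 + 2·1 + 6·4) = (-13, -13, 32)
w2 = Mw1 = (2·(-13) + 3·(-13) + (-5)·32; 6·(-13) + (-5)·(-13) + (-5)·32; 3·(-13) + 2·(-13) + 6·32) = (-225, -173, 127)
The requested component of w2 is 127.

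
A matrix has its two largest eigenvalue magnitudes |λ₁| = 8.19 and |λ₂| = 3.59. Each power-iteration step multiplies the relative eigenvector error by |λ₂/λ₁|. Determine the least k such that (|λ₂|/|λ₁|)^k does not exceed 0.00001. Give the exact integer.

14

|λ₂/λ₁| = 3.59/8.19 = 0.43834
Need k ≥ ln(0.00001) / ln(0.43834) = -11.5129 / -0.8248 ≈ 13.959
Smallest integer k satisfying the bound: 14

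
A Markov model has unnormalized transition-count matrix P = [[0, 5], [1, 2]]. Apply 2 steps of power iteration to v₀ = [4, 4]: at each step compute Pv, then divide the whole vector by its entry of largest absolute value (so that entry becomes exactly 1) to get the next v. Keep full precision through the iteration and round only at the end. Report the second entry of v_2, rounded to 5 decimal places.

0.73333

Pv0 = (20.000000, 12.000000); divide by 20.000000 → v1 = (1.000000, 0.600000)
Pv1 = (3.000000, 2.200000); divide by 3.000000 → v2 = (1.000000, 0.733333)
Requested entry of v2: 44/60 = 0.73333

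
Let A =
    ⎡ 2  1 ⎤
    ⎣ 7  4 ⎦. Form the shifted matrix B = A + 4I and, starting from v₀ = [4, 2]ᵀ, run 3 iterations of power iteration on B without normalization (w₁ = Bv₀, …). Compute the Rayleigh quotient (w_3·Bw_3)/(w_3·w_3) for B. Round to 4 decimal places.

10.0657

B = A + 4I has rows (6, 1); (7, 8)
w1 = Bv₀ = (26, 44)
w2 = Bw1 = (200, 534)
w3 = Bw2 = (1734, 5672)
Bw3 = (16076, 57514)
w3·Bw3 = 354095192; w3·w3 = 35178340; μ ≈ 354095192/35178340 = 10.0657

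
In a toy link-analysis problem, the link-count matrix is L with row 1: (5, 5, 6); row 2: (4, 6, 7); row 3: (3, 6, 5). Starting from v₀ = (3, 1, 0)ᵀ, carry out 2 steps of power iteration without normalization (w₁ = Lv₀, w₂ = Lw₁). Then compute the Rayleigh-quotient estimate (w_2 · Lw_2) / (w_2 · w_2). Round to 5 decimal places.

w1 = Lv₀ = (5·3 + 5·1 + 6·0; 4·3 + 6·1 + 7·0; 3·3 + 6·1 + 5·0) = (20, 18, 15)
w2 = Lw1 = (5·20 + 5·18 + 6·15; 4·20 + 6·18 + 7·15; 3·20 + 6·18 + 5·15) = (280, 293, 243)
Lw2 = (4323, 4579, 3813)
w2·Lw2 = 280·4323 + 293·4579 + 243·3813 = 3478646; w2·w2 = 280·280 + 293·293 + 243·243 = 223298
λ ≈ 3478646/223298 = 15.57849

15.57849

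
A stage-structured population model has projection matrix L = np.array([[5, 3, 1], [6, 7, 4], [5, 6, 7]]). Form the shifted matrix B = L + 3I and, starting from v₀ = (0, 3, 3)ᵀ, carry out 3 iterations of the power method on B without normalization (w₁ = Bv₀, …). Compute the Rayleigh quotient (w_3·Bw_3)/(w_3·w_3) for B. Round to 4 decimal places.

17.1665

B = L + 3I has rows (8, 3, 1); (6, 10, 4); (5, 6, 10)
w1 = Bv₀ = (8·0 + 3·3 + 1·3; 6·0 + 10·3 + 4·3; 5·0 + 6·3 + 10·3) = (12, 42, 48)
w2 = Bw1 = (8·12 + 3·42 + 1·48; 6·12 + 10·42 + 4·48; 5·12 + 6·42 + 10·48) = (270, 684, 792)
w3 = Bw2 = (5004, 11628, 13374)
Bw3 = (88290, 199800, 228528)
w3·Bw3 = 5821411032; w3·w3 = 339114276; μ ≈ 5821411032/339114276 = 17.1665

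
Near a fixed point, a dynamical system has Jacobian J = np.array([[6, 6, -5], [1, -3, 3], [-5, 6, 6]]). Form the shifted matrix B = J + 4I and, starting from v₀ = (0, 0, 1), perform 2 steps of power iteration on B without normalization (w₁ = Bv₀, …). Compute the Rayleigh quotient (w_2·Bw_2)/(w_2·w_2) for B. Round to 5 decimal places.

B = J + 4I has rows (10, 6, -5); (1, 1, 3); (-5, 6, 10)
w1 = Bv₀ = (10·0 + 6·0 + (-5)·1; 1·0 + 1·0 + 3·1; (-5)·0 + 6·0 + 10·1) = (-5, 3, 10)
w2 = Bw1 = (10·(-5) + 6·3 + (-5)·10; 1·(-5) + 1·3 + 3·10; (-5)·(-5) + 6·3 + 10·10) = (-82, 28, 143)
Bw2 = (-1367, 375, 2008)
w2·Bw2 = 409738; w2·w2 = 27957; μ ≈ 409738/27957 = 14.65601

μ ≈ 14.65601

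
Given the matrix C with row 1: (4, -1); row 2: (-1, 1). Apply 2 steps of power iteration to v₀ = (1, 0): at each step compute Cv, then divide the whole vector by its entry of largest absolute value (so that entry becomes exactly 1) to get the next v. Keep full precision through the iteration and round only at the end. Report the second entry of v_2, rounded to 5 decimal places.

Cv0 = (4.000000, -1.000000); divide by 4.000000 → v1 = (1.000000, -0.250000)
Cv1 = (4.250000, -1.250000); divide by 4.250000 → v2 = (1.000000, -0.294118)
Requested entry of v2: -5/17 = -0.29412

-0.29412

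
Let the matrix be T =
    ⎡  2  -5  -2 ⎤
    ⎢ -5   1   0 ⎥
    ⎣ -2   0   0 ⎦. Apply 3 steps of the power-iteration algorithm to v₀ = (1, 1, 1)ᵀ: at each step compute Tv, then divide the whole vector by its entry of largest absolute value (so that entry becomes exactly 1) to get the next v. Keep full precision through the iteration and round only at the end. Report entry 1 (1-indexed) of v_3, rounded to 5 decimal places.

1.00000

Tv0 = (-5.000000, -4.000000, -2.000000); divide by -5.000000 → v1 = (1.000000, 0.800000, 0.400000)
Tv1 = (-2.800000, -4.200000, -2.000000); divide by -4.200000 → v2 = (0.666667, 1.000000, 0.476190)
Tv2 = (-4.619048, -2.333333, -1.333333); divide by -4.619048 → v3 = (1.000000, 0.505155, 0.288660)
Requested entry of v3: -97/-97 = 1.00000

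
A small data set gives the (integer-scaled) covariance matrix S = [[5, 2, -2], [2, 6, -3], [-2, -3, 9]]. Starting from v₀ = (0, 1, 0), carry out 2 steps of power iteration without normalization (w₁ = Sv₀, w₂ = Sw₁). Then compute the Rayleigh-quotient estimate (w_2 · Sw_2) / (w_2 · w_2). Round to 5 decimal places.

w1 = Sv₀ = (5·0 + 2·1 + (-2)·0; 2·0 + 6·1 + (-3)·0; (-2)·0 + (-3)·1 + 9·0) = (2, 6, -3)
w2 = Sw1 = (5·2 + 2·6 + (-2)·(-3); 2·2 + 6·6 + (-3)·(-3); (-2)·2 + (-3)·6 + 9·(-3)) = (28, 49, -49)
Sw2 = (336, 497, -644)
w2·Sw2 = 28·336 + 49·497 + (-49)·(-644) = 65317; w2·w2 = 28·28 + 49·49 + (-49)·(-49) = 5586
λ ≈ 65317/5586 = 11.69298

λ ≈ 11.69298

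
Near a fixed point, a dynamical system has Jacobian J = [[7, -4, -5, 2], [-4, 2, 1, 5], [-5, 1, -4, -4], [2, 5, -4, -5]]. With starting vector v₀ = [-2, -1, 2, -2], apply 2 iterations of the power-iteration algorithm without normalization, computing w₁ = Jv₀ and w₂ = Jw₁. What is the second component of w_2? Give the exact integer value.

w1 = Jv₀ = (-24, -2, 9, -7)
w2 = Jw1 = (-219, 66, 110, -59)
The requested component of w2 is 66.

66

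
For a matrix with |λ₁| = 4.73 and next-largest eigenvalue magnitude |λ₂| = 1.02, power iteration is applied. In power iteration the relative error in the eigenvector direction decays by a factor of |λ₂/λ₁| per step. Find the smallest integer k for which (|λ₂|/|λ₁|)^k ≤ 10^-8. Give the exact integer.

13

|λ₂/λ₁| = 1.02/4.73 = 0.21564
Need k ≥ ln(10^-8) / ln(0.21564) = -18.4207 / -1.5341 ≈ 12.007
Smallest integer k satisfying the bound: 13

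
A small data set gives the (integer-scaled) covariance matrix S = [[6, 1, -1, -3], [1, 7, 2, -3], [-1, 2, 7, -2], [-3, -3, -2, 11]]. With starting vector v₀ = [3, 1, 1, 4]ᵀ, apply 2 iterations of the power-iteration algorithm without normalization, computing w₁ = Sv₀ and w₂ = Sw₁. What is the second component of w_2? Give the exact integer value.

w1 = Sv₀ = (6, 0, -2, 30)
w2 = Sw1 = (-52, -88, -80, 316)
The requested component of w2 is -88.

-88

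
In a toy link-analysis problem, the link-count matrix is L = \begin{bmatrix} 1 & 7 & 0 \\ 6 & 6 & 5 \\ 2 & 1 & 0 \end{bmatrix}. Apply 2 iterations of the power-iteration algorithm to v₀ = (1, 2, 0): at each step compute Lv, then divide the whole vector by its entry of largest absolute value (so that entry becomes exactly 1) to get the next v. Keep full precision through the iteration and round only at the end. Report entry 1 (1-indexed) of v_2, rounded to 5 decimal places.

0.64679

Lv0 = (15.000000, 18.000000, 4.000000); divide by 18.000000 → v1 = (0.833333, 1.000000, 0.222222)
Lv1 = (7.833333, 12.111111, 2.666667); divide by 12.111111 → v2 = (0.646789, 1.000000, 0.220183)
Requested entry of v2: 141/218 = 0.64679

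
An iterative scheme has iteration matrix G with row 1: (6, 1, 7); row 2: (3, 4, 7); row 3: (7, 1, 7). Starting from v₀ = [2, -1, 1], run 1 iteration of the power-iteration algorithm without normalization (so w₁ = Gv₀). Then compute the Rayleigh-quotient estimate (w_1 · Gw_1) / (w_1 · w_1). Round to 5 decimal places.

λ ≈ 15.15031

w1 = Gv₀ = (6·2 + 1·(-1) + 7·1; 3·2 + 4·(-1) + 7·1; 7·2 + 1·(-1) + 7·1) = (18, 9, 20)
Gw1 = (257, 230, 275)
w1·Gw1 = 18·257 + 9·230 + 20·275 = 12196; w1·w1 = 18·18 + 9·9 + 20·20 = 805
λ ≈ 12196/805 = 15.15031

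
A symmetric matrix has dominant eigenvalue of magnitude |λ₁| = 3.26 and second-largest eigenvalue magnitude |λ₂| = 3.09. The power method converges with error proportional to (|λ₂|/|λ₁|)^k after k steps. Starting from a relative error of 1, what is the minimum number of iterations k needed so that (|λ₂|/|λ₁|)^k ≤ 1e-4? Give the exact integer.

172

|λ₂/λ₁| = 3.09/3.26 = 0.94785
Need k ≥ ln(1e-4) / ln(0.94785) = -9.2103 / -0.0536 ≈ 171.976
Smallest integer k satisfying the bound: 172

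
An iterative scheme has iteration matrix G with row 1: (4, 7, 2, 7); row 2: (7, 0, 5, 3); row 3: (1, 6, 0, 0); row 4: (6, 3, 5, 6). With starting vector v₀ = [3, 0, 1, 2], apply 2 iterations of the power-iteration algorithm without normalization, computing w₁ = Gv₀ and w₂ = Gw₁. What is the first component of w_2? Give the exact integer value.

w1 = Gv₀ = (4·3 + 7·0 + 2·1 + 7·2; 7·3 + 0·0 + 5·1 + 3·2; 1·3 + 6·0 + 0·1 + 0·2; 6·3 + 3·0 + 5·1 + 6·2) = (28, 32, 3, 35)
w2 = Gw1 = (4·28 + 7·32 + 2·3 + 7·35; 7·28 + 0·32 + 5·3 + 3·35; 1·28 + 6·32 + 0·3 + 0·35; 6·28 + 3·32 + 5·3 + 6·35) = (587, 316, 220, 489)
The requested component of w2 is 587.

587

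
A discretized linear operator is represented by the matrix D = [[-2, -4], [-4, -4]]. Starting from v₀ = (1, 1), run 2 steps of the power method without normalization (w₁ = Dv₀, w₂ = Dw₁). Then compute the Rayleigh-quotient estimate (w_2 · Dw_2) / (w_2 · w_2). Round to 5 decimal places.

w1 = Dv₀ = (-6, -8)
w2 = Dw1 = (44, 56)
Dw2 = (-312, -400)
w2·Dw2 = 44·(-312) + 56·(-400) = -36128; w2·w2 = 44·44 + 56·56 = 5072
λ ≈ -36128/5072 = -7.12303

-7.12303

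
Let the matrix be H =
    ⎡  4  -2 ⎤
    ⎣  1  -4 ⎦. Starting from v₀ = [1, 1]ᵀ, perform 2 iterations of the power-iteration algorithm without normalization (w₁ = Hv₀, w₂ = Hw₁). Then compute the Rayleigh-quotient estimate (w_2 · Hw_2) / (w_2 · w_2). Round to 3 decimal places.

w1 = Hv₀ = (2, -3)
w2 = Hw1 = (14, 14)
Hw2 = (28, -42)
w2·Hw2 = 14·28 + 14·(-42) = -196; w2·w2 = 14·14 + 14·14 = 392
λ ≈ -196/392 = -0.500

λ ≈ -0.500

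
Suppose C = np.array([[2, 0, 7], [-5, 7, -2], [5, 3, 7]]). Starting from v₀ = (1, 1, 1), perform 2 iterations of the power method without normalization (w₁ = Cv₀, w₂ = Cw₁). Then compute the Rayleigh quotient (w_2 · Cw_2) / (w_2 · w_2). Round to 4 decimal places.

w1 = Cv₀ = (9, 0, 15)
w2 = Cw1 = (123, -75, 150)
Cw2 = (1296, -1440, 1440)
w2·Cw2 = 123·1296 + (-75)·(-1440) + 150·1440 = 483408; w2·w2 = 123·123 + (-75)·(-75) + 150·150 = 43254
λ ≈ 483408/43254 = 11.1760

λ ≈ 11.1760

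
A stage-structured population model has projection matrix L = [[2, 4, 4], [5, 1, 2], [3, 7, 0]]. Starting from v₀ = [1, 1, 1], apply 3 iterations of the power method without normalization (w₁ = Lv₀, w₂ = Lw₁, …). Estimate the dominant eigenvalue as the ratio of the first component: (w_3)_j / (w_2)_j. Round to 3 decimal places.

9.130

w1 = Lv₀ = (10, 8, 10)
w2 = Lw1 = (92, 78, 86)
w3 = Lw2 = (840, 710, 822)
Ratio at component: 840 / 92 = 9.130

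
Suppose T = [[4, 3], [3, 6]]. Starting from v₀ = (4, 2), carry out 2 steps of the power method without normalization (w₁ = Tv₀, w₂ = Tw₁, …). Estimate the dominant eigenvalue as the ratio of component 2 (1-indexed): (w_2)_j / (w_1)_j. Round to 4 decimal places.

w1 = Tv₀ = (22, 24)
w2 = Tw1 = (160, 210)
Ratio at component: 210 / 24 = 8.7500

λ ≈ 8.7500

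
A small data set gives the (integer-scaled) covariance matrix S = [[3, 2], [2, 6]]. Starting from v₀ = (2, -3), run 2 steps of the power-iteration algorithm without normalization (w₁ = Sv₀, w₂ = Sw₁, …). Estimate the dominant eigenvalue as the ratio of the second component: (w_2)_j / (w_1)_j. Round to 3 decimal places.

w1 = Sv₀ = (0, -14)
w2 = Sw1 = (-28, -84)
Ratio at component: -84 / -14 = 6.000

λ ≈ 6.000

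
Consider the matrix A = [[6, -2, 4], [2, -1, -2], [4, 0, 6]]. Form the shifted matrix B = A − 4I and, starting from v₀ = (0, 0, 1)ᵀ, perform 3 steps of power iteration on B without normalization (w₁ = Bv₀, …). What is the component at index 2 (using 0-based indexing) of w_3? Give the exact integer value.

B = A − 4I has rows (2, -2, 4); (2, -5, -2); (4, 0, 2)
w1 = Bv₀ = (2·0 + (-2)·0 + 4·1; 2·0 + (-5)·0 + (-2)·1; 4·0 + 0·0 + 2·1) = (4, -2, 2)
w2 = Bw1 = (2·4 + (-2)·(-2) + 4·2; 2·4 + (-5)·(-2) + (-2)·2; 4·4 + 0·(-2) + 2·2) = (20, 14, 20)
w3 = Bw2 = (92, -70, 120)
Requested component of w3: 120

120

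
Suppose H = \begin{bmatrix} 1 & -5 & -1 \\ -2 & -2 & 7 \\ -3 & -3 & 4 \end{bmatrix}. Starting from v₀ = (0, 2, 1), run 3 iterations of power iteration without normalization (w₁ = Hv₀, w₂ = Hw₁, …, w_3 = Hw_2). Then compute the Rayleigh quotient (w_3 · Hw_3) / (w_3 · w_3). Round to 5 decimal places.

w1 = Hv₀ = (1·0 + (-5)·2 + (-1)·1; (-2)·0 + (-2)·2 + 7·1; (-3)·0 + (-3)·2 + 4·1) = (-11, 3, -2)
w2 = Hw1 = (1·(-11) + (-5)·3 + (-1)·(-2); (-2)·(-11) + (-2)·3 + 7·(-2); (-3)·(-11) + (-3)·3 + 4·(-2)) = (-24, 2, 16)
w3 = Hw2 = (-50, 156, 130)
Hw3 = (-960, 698, 202)
w3·Hw3 = (-50)·(-960) + 156·698 + 130·202 = 183148; w3·w3 = (-50)·(-50) + 156·156 + 130·130 = 43736
λ ≈ 183148/43736 = 4.18758

λ ≈ 4.18758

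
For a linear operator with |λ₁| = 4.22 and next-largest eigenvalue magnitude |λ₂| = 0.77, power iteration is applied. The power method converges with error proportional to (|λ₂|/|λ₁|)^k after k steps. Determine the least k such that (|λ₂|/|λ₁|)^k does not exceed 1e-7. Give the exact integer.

|λ₂/λ₁| = 0.77/4.22 = 0.18246
Need k ≥ ln(1e-7) / ln(0.18246) = -16.1181 / -1.7012 ≈ 9.475
Smallest integer k satisfying the bound: 10

10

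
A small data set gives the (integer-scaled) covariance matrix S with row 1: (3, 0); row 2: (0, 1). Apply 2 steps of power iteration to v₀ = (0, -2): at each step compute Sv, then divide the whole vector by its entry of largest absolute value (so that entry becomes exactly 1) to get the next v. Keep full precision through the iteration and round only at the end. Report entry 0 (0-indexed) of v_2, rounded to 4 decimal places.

Sv0 = (0.00000, -2.00000); divide by -2.00000 → v1 = (0.00000, 1.00000)
Sv1 = (0.00000, 1.00000); divide by 1.00000 → v2 = (0.00000, 1.00000)
Requested entry of v2: 0/-2 = 0.0000

0.0000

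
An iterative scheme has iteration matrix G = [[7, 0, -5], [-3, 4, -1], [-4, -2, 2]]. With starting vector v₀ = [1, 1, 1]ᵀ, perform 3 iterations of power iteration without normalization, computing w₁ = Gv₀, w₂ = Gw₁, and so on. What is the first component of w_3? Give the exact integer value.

318

w1 = Gv₀ = (2, 0, -4)
w2 = Gw1 = (34, -2, -16)
w3 = Gw2 = (318, -94, -164)
The requested component of w3 is 318.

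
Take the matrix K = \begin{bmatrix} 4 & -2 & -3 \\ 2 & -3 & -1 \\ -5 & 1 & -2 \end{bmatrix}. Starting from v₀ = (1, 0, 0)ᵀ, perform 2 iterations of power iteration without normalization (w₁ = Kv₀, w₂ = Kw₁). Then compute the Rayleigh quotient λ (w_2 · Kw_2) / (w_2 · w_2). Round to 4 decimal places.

5.1888

w1 = Kv₀ = (4, 2, -5)
w2 = Kw1 = (27, 7, -8)
Kw2 = (118, 41, -112)
w2·Kw2 = 27·118 + 7·41 + (-8)·(-112) = 4369; w2·w2 = 27·27 + 7·7 + (-8)·(-8) = 842
λ ≈ 4369/842 = 5.1888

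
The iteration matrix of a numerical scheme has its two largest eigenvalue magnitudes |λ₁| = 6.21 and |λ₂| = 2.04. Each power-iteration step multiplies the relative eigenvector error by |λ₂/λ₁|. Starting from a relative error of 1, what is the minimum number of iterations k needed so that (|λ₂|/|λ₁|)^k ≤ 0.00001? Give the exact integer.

11

|λ₂/λ₁| = 2.04/6.21 = 0.32850
Need k ≥ ln(0.00001) / ln(0.32850) = -11.5129 / -1.1132 ≈ 10.342
Smallest integer k satisfying the bound: 11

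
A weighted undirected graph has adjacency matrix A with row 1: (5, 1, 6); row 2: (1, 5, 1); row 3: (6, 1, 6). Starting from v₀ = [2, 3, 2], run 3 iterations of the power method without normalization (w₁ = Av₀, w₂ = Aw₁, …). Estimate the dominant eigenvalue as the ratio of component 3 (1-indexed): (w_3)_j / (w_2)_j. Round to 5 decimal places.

11.99094

w1 = Av₀ = (5·2 + 1·3 + 6·2; 1·2 + 5·3 + 1·2; 6·2 + 1·3 + 6·2) = (25, 19, 27)
w2 = Aw1 = (5·25 + 1·19 + 6·27; 1·25 + 5·19 + 1·27; 6·25 + 1·19 + 6·27) = (306, 147, 331)
w3 = Aw2 = (3663, 1372, 3969)
Ratio at component: 3969 / 331 = 11.99094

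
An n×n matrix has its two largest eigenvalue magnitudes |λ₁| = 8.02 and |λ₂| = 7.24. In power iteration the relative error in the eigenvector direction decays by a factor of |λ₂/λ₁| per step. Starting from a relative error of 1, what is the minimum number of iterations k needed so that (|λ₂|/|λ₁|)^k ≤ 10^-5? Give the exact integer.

|λ₂/λ₁| = 7.24/8.02 = 0.90274
Need k ≥ ln(10^-5) / ln(0.90274) = -11.5129 / -0.1023 ≈ 112.522
Smallest integer k satisfying the bound: 113

113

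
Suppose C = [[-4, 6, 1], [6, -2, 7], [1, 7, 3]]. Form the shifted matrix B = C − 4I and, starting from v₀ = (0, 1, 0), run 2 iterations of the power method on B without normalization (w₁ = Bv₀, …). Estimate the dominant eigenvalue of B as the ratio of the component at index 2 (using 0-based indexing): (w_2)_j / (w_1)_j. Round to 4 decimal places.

-6.1429

B = C − 4I has rows (-8, 6, 1); (6, -6, 7); (1, 7, -1)
w1 = Bv₀ = ((-8)·0 + 6·1 + 1·0; 6·0 + (-6)·1 + 7·0; 1·0 + 7·1 + (-1)·0) = (6, -6, 7)
w2 = Bw1 = ((-8)·6 + 6·(-6) + 1·7; 6·6 + (-6)·(-6) + 7·7; 1·6 + 7·(-6) + (-1)·7) = (-77, 121, -43)
Ratio: -43/7 = -6.1429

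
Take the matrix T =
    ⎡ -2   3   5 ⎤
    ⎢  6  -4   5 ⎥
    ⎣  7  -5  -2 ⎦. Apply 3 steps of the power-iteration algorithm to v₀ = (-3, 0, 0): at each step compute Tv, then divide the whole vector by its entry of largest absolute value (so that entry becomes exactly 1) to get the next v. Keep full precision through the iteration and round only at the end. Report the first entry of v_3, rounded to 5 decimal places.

-0.78269

Tv0 = (6.000000, -18.000000, -21.000000); divide by -21.000000 → v1 = (-0.285714, 0.857143, 1.000000)
Tv1 = (8.142857, -0.142857, -8.285714); divide by -8.285714 → v2 = (-0.982759, 0.017241, 1.000000)
Tv2 = (7.017241, -0.965517, -8.965517); divide by -8.965517 → v3 = (-0.782692, 0.107692, 1.000000)
Requested entry of v3: 1221/-1560 = -0.78269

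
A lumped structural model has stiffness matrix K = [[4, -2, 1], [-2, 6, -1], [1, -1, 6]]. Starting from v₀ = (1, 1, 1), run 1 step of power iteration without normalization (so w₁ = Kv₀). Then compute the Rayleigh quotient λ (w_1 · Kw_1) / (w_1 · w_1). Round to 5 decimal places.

λ ≈ 5.00000

w1 = Kv₀ = (4·1 + (-2)·1 + 1·1; (-2)·1 + 6·1 + (-1)·1; 1·1 + (-1)·1 + 6·1) = (3, 3, 6)
Kw1 = (12, 6, 36)
w1·Kw1 = 3·12 + 3·6 + 6·36 = 270; w1·w1 = 3·3 + 3·3 + 6·6 = 54
λ ≈ 270/54 = 5.00000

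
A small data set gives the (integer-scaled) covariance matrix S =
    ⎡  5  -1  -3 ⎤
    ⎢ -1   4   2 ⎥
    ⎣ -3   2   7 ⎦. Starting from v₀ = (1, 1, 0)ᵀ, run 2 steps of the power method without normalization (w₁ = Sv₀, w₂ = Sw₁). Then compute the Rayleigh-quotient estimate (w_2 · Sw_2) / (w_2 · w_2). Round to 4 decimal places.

w1 = Sv₀ = (5·1 + (-1)·1 + (-3)·0; (-1)·1 + 4·1 + 2·0; (-3)·1 + 2·1 + 7·0) = (4, 3, -1)
w2 = Sw1 = (5·4 + (-1)·3 + (-3)·(-1); (-1)·4 + 4·3 + 2·(-1); (-3)·4 + 2·3 + 7·(-1)) = (20, 6, -13)
Sw2 = (133, -22, -139)
w2·Sw2 = 20·133 + 6·(-22) + (-13)·(-139) = 4335; w2·w2 = 20·20 + 6·6 + (-13)·(-13) = 605
λ ≈ 4335/605 = 7.1653

7.1653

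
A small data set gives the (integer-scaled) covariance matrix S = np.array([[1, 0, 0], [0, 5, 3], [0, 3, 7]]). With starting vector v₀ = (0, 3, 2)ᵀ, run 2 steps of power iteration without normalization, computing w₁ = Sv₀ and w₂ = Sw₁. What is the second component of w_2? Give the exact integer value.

174

w1 = Sv₀ = (0, 21, 23)
w2 = Sw1 = (0, 174, 224)
The requested component of w2 is 174.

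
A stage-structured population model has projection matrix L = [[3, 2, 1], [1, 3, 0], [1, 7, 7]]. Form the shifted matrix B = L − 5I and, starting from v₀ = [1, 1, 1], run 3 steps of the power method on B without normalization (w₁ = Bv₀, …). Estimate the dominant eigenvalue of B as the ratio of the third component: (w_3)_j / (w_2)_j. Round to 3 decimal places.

B = L − 5I has rows (-2, 2, 1); (1, -2, 0); (1, 7, 2)
w1 = Bv₀ = (1, -1, 10)
w2 = Bw1 = (6, 3, 14)
w3 = Bw2 = (8, 0, 55)
Ratio: 55/14 = 3.929

3.929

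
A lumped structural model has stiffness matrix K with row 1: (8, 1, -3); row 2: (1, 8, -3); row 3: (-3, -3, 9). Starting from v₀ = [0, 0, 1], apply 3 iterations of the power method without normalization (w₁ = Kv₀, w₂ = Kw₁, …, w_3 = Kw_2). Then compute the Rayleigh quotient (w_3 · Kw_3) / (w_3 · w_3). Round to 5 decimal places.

w1 = Kv₀ = (8·0 + 1·0 + (-3)·1; 1·0 + 8·0 + (-3)·1; (-3)·0 + (-3)·0 + 9·1) = (-3, -3, 9)
w2 = Kw1 = (8·(-3) + 1·(-3) + (-3)·9; 1·(-3) + 8·(-3) + (-3)·9; (-3)·(-3) + (-3)·(-3) + 9·9) = (-54, -54, 99)
w3 = Kw2 = (-783, -783, 1215)
Kw3 = (-10692, -10692, 15633)
w3·Kw3 = (-783)·(-10692) + (-783)·(-10692) + 1215·15633 = 35737767; w3·w3 = (-783)·(-783) + (-783)·(-783) + 1215·1215 = 2702403
λ ≈ 35737767/2702403 = 13.22444

λ ≈ 13.22444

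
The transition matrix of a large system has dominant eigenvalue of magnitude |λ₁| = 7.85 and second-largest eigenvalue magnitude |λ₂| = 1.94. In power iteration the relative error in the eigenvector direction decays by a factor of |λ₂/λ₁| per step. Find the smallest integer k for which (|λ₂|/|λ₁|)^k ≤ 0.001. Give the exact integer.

|λ₂/λ₁| = 1.94/7.85 = 0.24713
Need k ≥ ln(0.001) / ln(0.24713) = -6.9078 / -1.3978 ≈ 4.942
Smallest integer k satisfying the bound: 5

5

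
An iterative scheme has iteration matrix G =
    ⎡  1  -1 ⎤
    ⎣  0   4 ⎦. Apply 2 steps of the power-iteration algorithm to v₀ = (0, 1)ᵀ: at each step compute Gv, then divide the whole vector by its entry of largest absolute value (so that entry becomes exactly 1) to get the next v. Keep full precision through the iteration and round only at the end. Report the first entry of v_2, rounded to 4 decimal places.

-0.3125

Gv0 = (-1.00000, 4.00000); divide by 4.00000 → v1 = (-0.25000, 1.00000)
Gv1 = (-1.25000, 4.00000); divide by 4.00000 → v2 = (-0.31250, 1.00000)
Requested entry of v2: -5/16 = -0.3125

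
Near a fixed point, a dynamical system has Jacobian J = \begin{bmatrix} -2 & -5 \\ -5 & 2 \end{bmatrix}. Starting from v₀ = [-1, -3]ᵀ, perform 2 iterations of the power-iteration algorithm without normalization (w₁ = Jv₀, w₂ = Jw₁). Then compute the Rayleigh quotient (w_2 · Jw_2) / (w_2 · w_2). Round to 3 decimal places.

w1 = Jv₀ = (17, -1)
w2 = Jw1 = (-29, -87)
Jw2 = (493, -29)
w2·Jw2 = (-29)·493 + (-87)·(-29) = -11774; w2·w2 = (-29)·(-29) + (-87)·(-87) = 8410
λ ≈ -11774/8410 = -1.400

-1.400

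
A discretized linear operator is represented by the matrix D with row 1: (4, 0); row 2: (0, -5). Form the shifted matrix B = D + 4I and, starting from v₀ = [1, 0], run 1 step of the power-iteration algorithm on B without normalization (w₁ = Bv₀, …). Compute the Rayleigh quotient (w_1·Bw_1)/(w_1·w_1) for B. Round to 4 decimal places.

μ ≈ 8.0000

B = D + 4I has rows (8, 0); (0, -1)
w1 = Bv₀ = (8·1 + 0·0; 0·1 + (-1)·0) = (8, 0)
Bw1 = (64, 0)
w1·Bw1 = 512; w1·w1 = 64; μ ≈ 512/64 = 8.0000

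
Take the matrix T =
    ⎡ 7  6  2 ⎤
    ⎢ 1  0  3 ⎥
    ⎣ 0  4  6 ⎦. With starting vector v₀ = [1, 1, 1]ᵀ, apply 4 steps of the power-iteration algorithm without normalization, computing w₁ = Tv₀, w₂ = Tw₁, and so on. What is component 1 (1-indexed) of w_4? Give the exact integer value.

13789

w1 = Tv₀ = (7·1 + 6·1 + 2·1; 1·1 + 0·1 + 3·1; 0·1 + 4·1 + 6·1) = (15, 4, 10)
w2 = Tw1 = (7·15 + 6·4 + 2·10; 1·15 + 0·4 + 3·10; 0·15 + 4·4 + 6·10) = (149, 45, 76)
w3 = Tw2 = (1465, 377, 636)
w4 = Tw3 = (13789, 3373, 5324)
The requested component of w4 is 13789.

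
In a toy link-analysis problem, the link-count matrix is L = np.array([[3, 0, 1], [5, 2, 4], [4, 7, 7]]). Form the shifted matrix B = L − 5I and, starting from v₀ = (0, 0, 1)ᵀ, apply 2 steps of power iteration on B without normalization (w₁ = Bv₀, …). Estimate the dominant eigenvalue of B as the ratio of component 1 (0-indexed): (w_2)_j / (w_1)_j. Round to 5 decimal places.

B = L − 5I has rows (-2, 0, 1); (5, -3, 4); (4, 7, 2)
w1 = Bv₀ = ((-2)·0 + 0·0 + 1·1; 5·0 + (-3)·0 + 4·1; 4·0 + 7·0 + 2·1) = (1, 4, 2)
w2 = Bw1 = ((-2)·1 + 0·4 + 1·2; 5·1 + (-3)·4 + 4·2; 4·1 + 7·4 + 2·2) = (0, 1, 36)
Ratio: 1/4 = 0.25000

0.25000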